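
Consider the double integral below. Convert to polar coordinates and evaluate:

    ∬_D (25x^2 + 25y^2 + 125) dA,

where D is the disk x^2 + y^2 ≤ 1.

The region D is 0 ≤ r ≤ 1, 0 ≤ θ ≤ 2π in polar coordinates, where x = r cos(θ), y = r sin(θ), and dA = r dr dθ.

Under the substitution, the integrand becomes 25r^2 + 125, so

    ∬_D (25x^2 + 25y^2 + 125) dA = ∫_{0}^{2π} ∫_{0}^{1} (25r^2 + 125) · r dr dθ.

Inner integral (in r): ∫_{0}^{1} (25r^2 + 125) · r dr = 275/4.

Outer integral (in θ): ∫_{0}^{2π} (275/4) dθ = 275π/2.

Therefore ∬_D (25x^2 + 25y^2 + 125) dA = 275π/2.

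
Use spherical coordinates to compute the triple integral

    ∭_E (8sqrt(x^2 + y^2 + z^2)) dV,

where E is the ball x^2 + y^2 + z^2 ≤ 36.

In spherical coordinates, x = ρ sin(φ) cos(θ), y = ρ sin(φ) sin(θ), z = ρ cos(φ), and dV = ρ^2 sin(φ) dρ dφ dθ.

The integrand becomes 8ρ, so

    ∭_E (8sqrt(x^2 + y^2 + z^2)) dV = ∫_{0}^{2π} ∫_{0}^{π} ∫_{0}^{6} (8ρ) · ρ^2 sin(φ) dρ dφ dθ.

Inner (ρ): 2592sin(φ).
Middle (φ): 5184.
Outer (θ): 10368π.

Therefore the triple integral equals 10368π.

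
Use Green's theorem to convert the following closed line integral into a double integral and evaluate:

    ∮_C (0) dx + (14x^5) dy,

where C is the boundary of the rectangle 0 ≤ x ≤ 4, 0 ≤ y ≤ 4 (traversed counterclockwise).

Green's theorem converts the closed line integral into a double integral over the enclosed region D:

    ∮_C P dx + Q dy = ∬_D (∂Q/∂x - ∂P/∂y) dA.

Here P = 0, Q = 14x^5, so

    ∂Q/∂x = 70x^4,    ∂P/∂y = 0,
    ∂Q/∂x - ∂P/∂y = 70x^4.

D is the region 0 ≤ x ≤ 4, 0 ≤ y ≤ 4. Evaluating the double integral:

    ∬_D (70x^4) dA = ∫_0^{4} ∫_0^{4} (70x^4) dy dx.

Inner (y from 0 to 4): 280x^4.
Outer (x from 0 to 4): 57344.

Therefore ∮_C P dx + Q dy = 57344.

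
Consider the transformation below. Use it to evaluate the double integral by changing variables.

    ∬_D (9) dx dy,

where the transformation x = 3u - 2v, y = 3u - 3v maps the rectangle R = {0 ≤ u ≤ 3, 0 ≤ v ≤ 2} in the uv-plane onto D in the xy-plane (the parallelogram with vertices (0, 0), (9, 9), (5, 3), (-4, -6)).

Compute the Jacobian determinant of (x, y) with respect to (u, v):

    ∂(x,y)/∂(u,v) = | 3  -2 | = (3)(-3) - (-2)(3) = -3.
                   | 3  -3 |

Its absolute value is |J| = 3 (the area scaling factor).

Substituting x = 3u - 2v, y = 3u - 3v into the integrand,

    9 → 9,

so the integral becomes

    ∬_R (9) · |J| du dv = ∫_0^3 ∫_0^2 (27) dv du.

Inner (v): 54.
Outer (u): 162.

Therefore ∬_D (9) dx dy = 162.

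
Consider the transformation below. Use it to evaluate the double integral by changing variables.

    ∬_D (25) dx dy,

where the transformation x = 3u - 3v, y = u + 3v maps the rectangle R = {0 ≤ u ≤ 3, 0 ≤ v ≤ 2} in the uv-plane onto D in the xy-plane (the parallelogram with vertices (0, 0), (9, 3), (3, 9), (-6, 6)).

Compute the Jacobian determinant of (x, y) with respect to (u, v):

    ∂(x,y)/∂(u,v) = | 3  -3 | = (3)(3) - (-3)(1) = 12.
                   | 1  3 |

Its absolute value is |J| = 12 (the area scaling factor).

Substituting x = 3u - 3v, y = u + 3v into the integrand,

    25 → 25,

so the integral becomes

    ∬_R (25) · |J| du dv = ∫_0^3 ∫_0^2 (300) dv du.

Inner (v): 600.
Outer (u): 1800.

Therefore ∬_D (25) dx dy = 1800.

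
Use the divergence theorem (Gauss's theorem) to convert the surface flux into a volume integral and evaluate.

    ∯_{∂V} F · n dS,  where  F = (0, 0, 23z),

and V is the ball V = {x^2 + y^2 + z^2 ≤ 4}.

By the divergence theorem,

    ∯_{∂V} F · n dS = ∭_V (∇ · F) dV.

Compute the divergence:
    ∇ · F = ∂F_x/∂x + ∂F_y/∂y + ∂F_z/∂z = 0 + 0 + 23 = 23.

In spherical coordinates, x = ρ sin(φ) cos(θ), y = ρ sin(φ) sin(θ), z = ρ cos(φ), dV = ρ^2 sin(φ) dρ dφ dθ, with 0 ≤ ρ ≤ 2, 0 ≤ φ ≤ π, 0 ≤ θ ≤ 2π.

The integrand, after substitution and multiplying by the volume element, becomes (23) · ρ^2 sin(φ), so

    ∭_V (∇·F) dV = ∫_0^{2π} ∫_0^{π} ∫_0^{2} (23) · ρ^2 sin(φ) dρ dφ dθ.

Inner (ρ from 0 to 2): 184sin(φ)/3.
Middle (φ from 0 to π): 368/3.
Outer (θ from 0 to 2π): 736π/3.

Therefore ∯_{∂V} F · n dS = 736π/3.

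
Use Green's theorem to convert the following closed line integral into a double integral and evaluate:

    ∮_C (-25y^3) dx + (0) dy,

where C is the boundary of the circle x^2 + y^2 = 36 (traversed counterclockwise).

Green's theorem converts the closed line integral into a double integral over the enclosed region D:

    ∮_C P dx + Q dy = ∬_D (∂Q/∂x - ∂P/∂y) dA.

Here P = -25y^3, Q = 0, so

    ∂Q/∂x = 0,    ∂P/∂y = -75y^2,
    ∂Q/∂x - ∂P/∂y = 75y^2.

D is the region x^2 + y^2 ≤ 36. Evaluating the double integral:

In polar coordinates (x = r cos θ, y = r sin θ, dA = r dr dθ) the integrand becomes 75r^2sin(θ)^2, so

    ∬_D (75y^2) dA = ∫_0^{2π} ∫_0^{6} (75r^2sin(θ)^2) · r dr dθ.

Inner (r from 0 to 6): 24300sin(θ)^2.
Outer (θ from 0 to 2π): 24300π.

Therefore ∮_C P dx + Q dy = 24300π.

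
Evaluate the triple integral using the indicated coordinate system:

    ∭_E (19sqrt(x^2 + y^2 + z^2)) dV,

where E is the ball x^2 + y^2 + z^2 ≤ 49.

In spherical coordinates, x = ρ sin(φ) cos(θ), y = ρ sin(φ) sin(θ), z = ρ cos(φ), and dV = ρ^2 sin(φ) dρ dφ dθ.

The integrand becomes 19ρ, so

    ∭_E (19sqrt(x^2 + y^2 + z^2)) dV = ∫_{0}^{2π} ∫_{0}^{π} ∫_{0}^{7} (19ρ) · ρ^2 sin(φ) dρ dφ dθ.

Inner (ρ): 45619sin(φ)/4.
Middle (φ): 45619/2.
Outer (θ): 45619π.

Therefore the triple integral equals 45619π.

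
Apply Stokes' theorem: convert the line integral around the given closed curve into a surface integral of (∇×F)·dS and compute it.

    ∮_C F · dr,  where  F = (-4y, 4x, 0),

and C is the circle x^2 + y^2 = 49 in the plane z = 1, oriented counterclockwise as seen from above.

Let S be the flat disk x^2 + y^2 ≤ 49 in the plane z = 1, with upward unit normal n̂ = ẑ. By Stokes' theorem,

    ∮_C F · dr = ∬_S (∇ × F) · n̂ dS = ∬_D (curl F)_z dA,

where D is the disk x^2 + y^2 ≤ 49.

Compute the curl of F = (-4y, 4x, 0):
    (∇ × F)_x = ∂F_z/∂y - ∂F_y/∂z = 0,
    (∇ × F)_y = ∂F_x/∂z - ∂F_z/∂x = 0,
    (∇ × F)_z = ∂F_y/∂x - ∂F_x/∂y = 8.

On z = 1, (curl F)_z = 8.

Convert to polar (x = r cos θ, y = r sin θ, dA = r dr dθ); the integrand becomes 8, so

    ∬_D (curl F)_z dA = ∫_0^{2π} ∫_0^{7} (8) · r dr dθ.

Inner (r from 0 to 7): 196.
Outer (θ from 0 to 2π): 392π.

Therefore ∮_C F · dr = 392π.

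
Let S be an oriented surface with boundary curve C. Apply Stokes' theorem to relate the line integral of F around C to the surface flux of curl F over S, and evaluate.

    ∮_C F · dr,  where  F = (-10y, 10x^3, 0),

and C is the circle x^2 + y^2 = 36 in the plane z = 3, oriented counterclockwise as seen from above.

Let S be the flat disk x^2 + y^2 ≤ 36 in the plane z = 3, with upward unit normal n̂ = ẑ. By Stokes' theorem,

    ∮_C F · dr = ∬_S (∇ × F) · n̂ dS = ∬_D (curl F)_z dA,

where D is the disk x^2 + y^2 ≤ 36.

Compute the curl of F = (-10y, 10x^3, 0):
    (∇ × F)_x = ∂F_z/∂y - ∂F_y/∂z = 0,
    (∇ × F)_y = ∂F_x/∂z - ∂F_z/∂x = 0,
    (∇ × F)_z = ∂F_y/∂x - ∂F_x/∂y = 30x^2 + 10.

On z = 3, (curl F)_z = 30x^2 + 10.

Convert to polar (x = r cos θ, y = r sin θ, dA = r dr dθ); the integrand becomes 30r^2cos(θ)^2 + 10, so

    ∬_D (curl F)_z dA = ∫_0^{2π} ∫_0^{6} (30r^2cos(θ)^2 + 10) · r dr dθ.

Inner (r from 0 to 6): 9720cos(θ)^2 + 180.
Outer (θ from 0 to 2π): 10080π.

Therefore ∮_C F · dr = 10080π.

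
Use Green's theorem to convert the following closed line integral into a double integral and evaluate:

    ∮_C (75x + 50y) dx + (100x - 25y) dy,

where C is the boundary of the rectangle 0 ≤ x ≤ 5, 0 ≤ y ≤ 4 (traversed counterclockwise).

Green's theorem converts the closed line integral into a double integral over the enclosed region D:

    ∮_C P dx + Q dy = ∬_D (∂Q/∂x - ∂P/∂y) dA.

Here P = 75x + 50y, Q = 100x - 25y, so

    ∂Q/∂x = 100,    ∂P/∂y = 50,
    ∂Q/∂x - ∂P/∂y = 50.

D is the region 0 ≤ x ≤ 5, 0 ≤ y ≤ 4. Evaluating the double integral:

    ∬_D (50) dA = ∫_0^{5} ∫_0^{4} (50) dy dx.

Inner (y from 0 to 4): 200.
Outer (x from 0 to 5): 1000.

Therefore ∮_C P dx + Q dy = 1000.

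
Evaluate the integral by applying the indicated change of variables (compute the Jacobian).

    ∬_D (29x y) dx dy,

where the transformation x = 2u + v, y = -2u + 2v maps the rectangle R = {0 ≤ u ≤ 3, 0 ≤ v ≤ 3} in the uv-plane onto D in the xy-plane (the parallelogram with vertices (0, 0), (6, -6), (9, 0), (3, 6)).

Compute the Jacobian determinant of (x, y) with respect to (u, v):

    ∂(x,y)/∂(u,v) = | 2  1 | = (2)(2) - (1)(-2) = 6.
                   | -2  2 |

Its absolute value is |J| = 6 (the area scaling factor).

Substituting x = 2u + v, y = -2u + 2v into the integrand,

    29x y → -116u^2 + 58u v + 58v^2,

so the integral becomes

    ∬_R (-116u^2 + 58u v + 58v^2) · |J| du dv = ∫_0^3 ∫_0^3 (-696u^2 + 348u v + 348v^2) dv du.

Inner (v): -2088u^2 + 1566u + 3132.
Outer (u): -2349.

Therefore ∬_D (29x y) dx dy = -2349.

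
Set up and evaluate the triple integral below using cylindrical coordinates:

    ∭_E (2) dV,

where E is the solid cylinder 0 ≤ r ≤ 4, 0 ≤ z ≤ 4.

In cylindrical coordinates, x = r cos(θ), y = r sin(θ), z = z, and dV = r dr dθ dz.

The integrand becomes 2, so

    ∭_E (2) dV = ∫_{0}^{2π} ∫_{0}^{4} ∫_{0}^{4} (2) · r dz dr dθ.

Inner (z): 8r.
Middle (r from 0 to 4): 64.
Outer (θ): 128π.

Therefore the triple integral equals 128π.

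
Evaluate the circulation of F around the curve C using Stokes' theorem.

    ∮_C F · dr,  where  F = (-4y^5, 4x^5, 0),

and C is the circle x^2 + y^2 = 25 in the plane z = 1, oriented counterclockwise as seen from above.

Let S be the flat disk x^2 + y^2 ≤ 25 in the plane z = 1, with upward unit normal n̂ = ẑ. By Stokes' theorem,

    ∮_C F · dr = ∬_S (∇ × F) · n̂ dS = ∬_D (curl F)_z dA,

where D is the disk x^2 + y^2 ≤ 25.

Compute the curl of F = (-4y^5, 4x^5, 0):
    (∇ × F)_x = ∂F_z/∂y - ∂F_y/∂z = 0,
    (∇ × F)_y = ∂F_x/∂z - ∂F_z/∂x = 0,
    (∇ × F)_z = ∂F_y/∂x - ∂F_x/∂y = 20x^4 + 20y^4.

On z = 1, (curl F)_z = 20x^4 + 20y^4.

Convert to polar (x = r cos θ, y = r sin θ, dA = r dr dθ); the integrand becomes 20r^4(sin(θ)^4 + cos(θ)^4), so

    ∬_D (curl F)_z dA = ∫_0^{2π} ∫_0^{5} (20r^4(sin(θ)^4 + cos(θ)^4)) · r dr dθ.

Inner (r from 0 to 5): 156250sin(θ)^4/3 + 156250cos(θ)^4/3.
Outer (θ from 0 to 2π): 78125π.

Therefore ∮_C F · dr = 78125π.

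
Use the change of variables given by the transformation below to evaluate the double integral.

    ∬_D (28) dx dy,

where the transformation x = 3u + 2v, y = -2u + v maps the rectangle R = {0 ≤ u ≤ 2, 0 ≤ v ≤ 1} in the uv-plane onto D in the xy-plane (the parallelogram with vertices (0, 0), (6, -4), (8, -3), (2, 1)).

Compute the Jacobian determinant of (x, y) with respect to (u, v):

    ∂(x,y)/∂(u,v) = | 3  2 | = (3)(1) - (2)(-2) = 7.
                   | -2  1 |

Its absolute value is |J| = 7 (the area scaling factor).

Substituting x = 3u + 2v, y = -2u + v into the integrand,

    28 → 28,

so the integral becomes

    ∬_R (28) · |J| du dv = ∫_0^2 ∫_0^1 (196) dv du.

Inner (v): 196.
Outer (u): 392.

Therefore ∬_D (28) dx dy = 392.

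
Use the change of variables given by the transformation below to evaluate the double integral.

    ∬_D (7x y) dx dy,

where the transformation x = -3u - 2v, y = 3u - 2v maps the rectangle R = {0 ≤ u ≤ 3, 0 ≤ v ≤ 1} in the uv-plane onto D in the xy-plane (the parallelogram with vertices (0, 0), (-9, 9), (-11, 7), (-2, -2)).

Compute the Jacobian determinant of (x, y) with respect to (u, v):

    ∂(x,y)/∂(u,v) = | -3  -2 | = (-3)(-2) - (-2)(3) = 12.
                   | 3  -2 |

Its absolute value is |J| = 12 (the area scaling factor).

Substituting x = -3u - 2v, y = 3u - 2v into the integrand,

    7x y → -63u^2 + 28v^2,

so the integral becomes

    ∬_R (-63u^2 + 28v^2) · |J| du dv = ∫_0^3 ∫_0^1 (-756u^2 + 336v^2) dv du.

Inner (v): 112 - 756u^2.
Outer (u): -6468.

Therefore ∬_D (7x y) dx dy = -6468.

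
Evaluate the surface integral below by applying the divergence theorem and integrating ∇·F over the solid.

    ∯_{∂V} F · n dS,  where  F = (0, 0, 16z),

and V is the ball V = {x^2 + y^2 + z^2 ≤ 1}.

By the divergence theorem,

    ∯_{∂V} F · n dS = ∭_V (∇ · F) dV.

Compute the divergence:
    ∇ · F = ∂F_x/∂x + ∂F_y/∂y + ∂F_z/∂z = 0 + 0 + 16 = 16.

In spherical coordinates, x = ρ sin(φ) cos(θ), y = ρ sin(φ) sin(θ), z = ρ cos(φ), dV = ρ^2 sin(φ) dρ dφ dθ, with 0 ≤ ρ ≤ 1, 0 ≤ φ ≤ π, 0 ≤ θ ≤ 2π.

The integrand, after substitution and multiplying by the volume element, becomes (16) · ρ^2 sin(φ), so

    ∭_V (∇·F) dV = ∫_0^{2π} ∫_0^{π} ∫_0^{1} (16) · ρ^2 sin(φ) dρ dφ dθ.

Inner (ρ from 0 to 1): 16sin(φ)/3.
Middle (φ from 0 to π): 32/3.
Outer (θ from 0 to 2π): 64π/3.

Therefore ∯_{∂V} F · n dS = 64π/3.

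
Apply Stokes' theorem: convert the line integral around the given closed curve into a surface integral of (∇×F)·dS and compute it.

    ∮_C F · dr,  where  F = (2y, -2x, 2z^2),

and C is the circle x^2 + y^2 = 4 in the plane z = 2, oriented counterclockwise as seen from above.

Let S be the flat disk x^2 + y^2 ≤ 4 in the plane z = 2, with upward unit normal n̂ = ẑ. By Stokes' theorem,

    ∮_C F · dr = ∬_S (∇ × F) · n̂ dS = ∬_D (curl F)_z dA,

where D is the disk x^2 + y^2 ≤ 4.

Compute the curl of F = (2y, -2x, 2z^2):
    (∇ × F)_x = ∂F_z/∂y - ∂F_y/∂z = 0,
    (∇ × F)_y = ∂F_x/∂z - ∂F_z/∂x = 0,
    (∇ × F)_z = ∂F_y/∂x - ∂F_x/∂y = -4.

On z = 2, (curl F)_z = -4.

Convert to polar (x = r cos θ, y = r sin θ, dA = r dr dθ); the integrand becomes -4, so

    ∬_D (curl F)_z dA = ∫_0^{2π} ∫_0^{2} (-4) · r dr dθ.

Inner (r from 0 to 2): -8.
Outer (θ from 0 to 2π): -16π.

Therefore ∮_C F · dr = -16π.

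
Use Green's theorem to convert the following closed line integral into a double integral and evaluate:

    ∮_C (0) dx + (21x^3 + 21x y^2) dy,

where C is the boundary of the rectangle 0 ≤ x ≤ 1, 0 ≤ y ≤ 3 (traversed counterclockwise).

Green's theorem converts the closed line integral into a double integral over the enclosed region D:

    ∮_C P dx + Q dy = ∬_D (∂Q/∂x - ∂P/∂y) dA.

Here P = 0, Q = 21x^3 + 21x y^2, so

    ∂Q/∂x = 63x^2 + 21y^2,    ∂P/∂y = 0,
    ∂Q/∂x - ∂P/∂y = 63x^2 + 21y^2.

D is the region 0 ≤ x ≤ 1, 0 ≤ y ≤ 3. Evaluating the double integral:

    ∬_D (63x^2 + 21y^2) dA = ∫_0^{1} ∫_0^{3} (63x^2 + 21y^2) dy dx.

Inner (y from 0 to 3): 189x^2 + 189.
Outer (x from 0 to 1): 252.

Therefore ∮_C P dx + Q dy = 252.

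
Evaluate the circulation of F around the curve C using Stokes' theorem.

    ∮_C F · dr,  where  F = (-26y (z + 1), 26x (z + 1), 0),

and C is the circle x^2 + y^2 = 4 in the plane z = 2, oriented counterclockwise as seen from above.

Let S be the flat disk x^2 + y^2 ≤ 4 in the plane z = 2, with upward unit normal n̂ = ẑ. By Stokes' theorem,

    ∮_C F · dr = ∬_S (∇ × F) · n̂ dS = ∬_D (curl F)_z dA,

where D is the disk x^2 + y^2 ≤ 4.

Compute the curl of F = (-26y (z + 1), 26x (z + 1), 0):
    (∇ × F)_x = ∂F_z/∂y - ∂F_y/∂z = -26x,
    (∇ × F)_y = ∂F_x/∂z - ∂F_z/∂x = -26y,
    (∇ × F)_z = ∂F_y/∂x - ∂F_x/∂y = 52z + 52.

On z = 2, (curl F)_z = 156.

Convert to polar (x = r cos θ, y = r sin θ, dA = r dr dθ); the integrand becomes 156, so

    ∬_D (curl F)_z dA = ∫_0^{2π} ∫_0^{2} (156) · r dr dθ.

Inner (r from 0 to 2): 312.
Outer (θ from 0 to 2π): 624π.

Therefore ∮_C F · dr = 624π.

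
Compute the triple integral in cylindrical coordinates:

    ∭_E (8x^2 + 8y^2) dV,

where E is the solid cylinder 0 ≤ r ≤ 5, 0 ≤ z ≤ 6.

In cylindrical coordinates, x = r cos(θ), y = r sin(θ), z = z, and dV = r dr dθ dz.

The integrand becomes 8r^2, so

    ∭_E (8x^2 + 8y^2) dV = ∫_{0}^{2π} ∫_{0}^{5} ∫_{0}^{6} (8r^2) · r dz dr dθ.

Inner (z): 48r^3.
Middle (r from 0 to 5): 7500.
Outer (θ): 15000π.

Therefore the triple integral equals 15000π.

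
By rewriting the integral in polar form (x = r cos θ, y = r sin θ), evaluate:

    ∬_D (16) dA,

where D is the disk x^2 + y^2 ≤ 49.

The region D is 0 ≤ r ≤ 7, 0 ≤ θ ≤ 2π in polar coordinates, where x = r cos(θ), y = r sin(θ), and dA = r dr dθ.

Under the substitution, the integrand becomes 16, so

    ∬_D (16) dA = ∫_{0}^{2π} ∫_{0}^{7} (16) · r dr dθ.

Inner integral (in r): ∫_{0}^{7} (16) · r dr = 392.

Outer integral (in θ): ∫_{0}^{2π} (392) dθ = 784π.

Therefore ∬_D (16) dA = 784π.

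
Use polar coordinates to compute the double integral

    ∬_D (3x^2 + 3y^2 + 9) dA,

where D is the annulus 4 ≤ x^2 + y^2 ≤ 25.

The region D is 2 ≤ r ≤ 5, 0 ≤ θ ≤ 2π in polar coordinates, where x = r cos(θ), y = r sin(θ), and dA = r dr dθ.

Under the substitution, the integrand becomes 3r^2 + 9, so

    ∬_D (3x^2 + 3y^2 + 9) dA = ∫_{0}^{2π} ∫_{2}^{5} (3r^2 + 9) · r dr dθ.

Inner integral (in r): ∫_{2}^{5} (3r^2 + 9) · r dr = 2205/4.

Outer integral (in θ): ∫_{0}^{2π} (2205/4) dθ = 2205π/2.

Therefore ∬_D (3x^2 + 3y^2 + 9) dA = 2205π/2.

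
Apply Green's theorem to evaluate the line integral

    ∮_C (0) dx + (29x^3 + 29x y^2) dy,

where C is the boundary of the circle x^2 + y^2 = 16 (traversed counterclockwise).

Green's theorem converts the closed line integral into a double integral over the enclosed region D:

    ∮_C P dx + Q dy = ∬_D (∂Q/∂x - ∂P/∂y) dA.

Here P = 0, Q = 29x^3 + 29x y^2, so

    ∂Q/∂x = 87x^2 + 29y^2,    ∂P/∂y = 0,
    ∂Q/∂x - ∂P/∂y = 87x^2 + 29y^2.

D is the region x^2 + y^2 ≤ 16. Evaluating the double integral:

In polar coordinates (x = r cos θ, y = r sin θ, dA = r dr dθ) the integrand becomes 29r^2(cos(2θ) + 2), so

    ∬_D (87x^2 + 29y^2) dA = ∫_0^{2π} ∫_0^{4} (29r^2(cos(2θ) + 2)) · r dr dθ.

Inner (r from 0 to 4): 1856cos(2θ) + 3712.
Outer (θ from 0 to 2π): 7424π.

Therefore ∮_C P dx + Q dy = 7424π.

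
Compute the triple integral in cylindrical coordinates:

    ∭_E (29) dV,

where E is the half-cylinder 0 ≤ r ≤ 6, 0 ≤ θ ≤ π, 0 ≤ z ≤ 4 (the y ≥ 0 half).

In cylindrical coordinates, x = r cos(θ), y = r sin(θ), z = z, and dV = r dr dθ dz.

The integrand becomes 29, so

    ∭_E (29) dV = ∫_{0}^{π} ∫_{0}^{6} ∫_{0}^{4} (29) · r dz dr dθ.

Inner (z): 116r.
Middle (r from 0 to 6): 2088.
Outer (θ): 2088π.

Therefore the triple integral equals 2088π.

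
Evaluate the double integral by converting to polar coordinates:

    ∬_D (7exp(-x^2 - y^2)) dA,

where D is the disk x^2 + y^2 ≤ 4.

The region D is 0 ≤ r ≤ 2, 0 ≤ θ ≤ 2π in polar coordinates, where x = r cos(θ), y = r sin(θ), and dA = r dr dθ.

Under the substitution, the integrand becomes 7exp(-r^2), so

    ∬_D (7exp(-x^2 - y^2)) dA = ∫_{0}^{2π} ∫_{0}^{2} (7exp(-r^2)) · r dr dθ.

Inner integral (in r): ∫_{0}^{2} (7exp(-r^2)) · r dr = 7/2 - 7exp(-4)/2.

Outer integral (in θ): ∫_{0}^{2π} (7/2 - 7exp(-4)/2) dθ = -7π exp(-4) + 7π.

Therefore ∬_D (7exp(-x^2 - y^2)) dA = -7π exp(-4) + 7π.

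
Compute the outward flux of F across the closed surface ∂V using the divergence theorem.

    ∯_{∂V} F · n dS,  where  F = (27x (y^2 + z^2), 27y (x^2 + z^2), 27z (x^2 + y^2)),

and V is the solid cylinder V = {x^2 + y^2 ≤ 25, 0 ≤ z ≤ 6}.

By the divergence theorem,

    ∯_{∂V} F · n dS = ∭_V (∇ · F) dV.

Compute the divergence:
    ∇ · F = ∂F_x/∂x + ∂F_y/∂y + ∂F_z/∂z = 27y^2 + 27z^2 + 27x^2 + 27z^2 + 27x^2 + 27y^2 = 54x^2 + 54y^2 + 54z^2.

In cylindrical coordinates, x = r cos(θ), y = r sin(θ), z = z, dV = r dr dθ dz, with 0 ≤ r ≤ 5, 0 ≤ θ ≤ 2π, 0 ≤ z ≤ 6.

The integrand, after substitution and multiplying by the volume element, becomes (54r^2 + 54z^2) · r, so

    ∭_V (∇·F) dV = ∫_0^{2π} ∫_0^{5} ∫_0^{6} (54r^2 + 54z^2) · r dz dr dθ.

Inner (z from 0 to 6): 324r (r^2 + 12).
Middle (r from 0 to 5): 99225.
Outer (θ from 0 to 2π): 198450π.

Therefore ∯_{∂V} F · n dS = 198450π.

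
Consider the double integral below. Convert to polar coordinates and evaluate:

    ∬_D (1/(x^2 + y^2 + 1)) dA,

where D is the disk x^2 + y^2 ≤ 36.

The region D is 0 ≤ r ≤ 6, 0 ≤ θ ≤ 2π in polar coordinates, where x = r cos(θ), y = r sin(θ), and dA = r dr dθ.

Under the substitution, the integrand becomes 1/(r^2 + 1), so

    ∬_D (1/(x^2 + y^2 + 1)) dA = ∫_{0}^{2π} ∫_{0}^{6} (1/(r^2 + 1)) · r dr dθ.

Inner integral (in r): ∫_{0}^{6} (1/(r^2 + 1)) · r dr = log(37)/2.

Outer integral (in θ): ∫_{0}^{2π} (log(37)/2) dθ = π log(37).

Therefore ∬_D (1/(x^2 + y^2 + 1)) dA = π log(37).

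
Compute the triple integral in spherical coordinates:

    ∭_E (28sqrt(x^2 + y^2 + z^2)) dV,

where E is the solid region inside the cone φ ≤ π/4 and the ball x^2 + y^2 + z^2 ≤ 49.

In spherical coordinates, x = ρ sin(φ) cos(θ), y = ρ sin(φ) sin(θ), z = ρ cos(φ), and dV = ρ^2 sin(φ) dρ dφ dθ.

The integrand becomes 28ρ, so

    ∭_E (28sqrt(x^2 + y^2 + z^2)) dV = ∫_{0}^{2π} ∫_{0}^{π/4} ∫_{0}^{7} (28ρ) · ρ^2 sin(φ) dρ dφ dθ.

Inner (ρ): 16807sin(φ).
Middle (φ): 16807 - 16807sqrt(2)/2.
Outer (θ): 16807π (2 - sqrt(2)).

Therefore the triple integral equals 16807π (2 - sqrt(2)).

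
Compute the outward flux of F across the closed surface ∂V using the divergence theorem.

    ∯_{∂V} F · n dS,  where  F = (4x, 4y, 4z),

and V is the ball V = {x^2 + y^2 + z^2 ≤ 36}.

By the divergence theorem,

    ∯_{∂V} F · n dS = ∭_V (∇ · F) dV.

Compute the divergence:
    ∇ · F = ∂F_x/∂x + ∂F_y/∂y + ∂F_z/∂z = 4 + 4 + 4 = 12.

In spherical coordinates, x = ρ sin(φ) cos(θ), y = ρ sin(φ) sin(θ), z = ρ cos(φ), dV = ρ^2 sin(φ) dρ dφ dθ, with 0 ≤ ρ ≤ 6, 0 ≤ φ ≤ π, 0 ≤ θ ≤ 2π.

The integrand, after substitution and multiplying by the volume element, becomes (12) · ρ^2 sin(φ), so

    ∭_V (∇·F) dV = ∫_0^{2π} ∫_0^{π} ∫_0^{6} (12) · ρ^2 sin(φ) dρ dφ dθ.

Inner (ρ from 0 to 6): 864sin(φ).
Middle (φ from 0 to π): 1728.
Outer (θ from 0 to 2π): 3456π.

Therefore ∯_{∂V} F · n dS = 3456π.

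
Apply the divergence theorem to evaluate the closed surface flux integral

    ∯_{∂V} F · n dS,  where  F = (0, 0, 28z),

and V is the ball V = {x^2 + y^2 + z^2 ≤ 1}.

By the divergence theorem,

    ∯_{∂V} F · n dS = ∭_V (∇ · F) dV.

Compute the divergence:
    ∇ · F = ∂F_x/∂x + ∂F_y/∂y + ∂F_z/∂z = 0 + 0 + 28 = 28.

In spherical coordinates, x = ρ sin(φ) cos(θ), y = ρ sin(φ) sin(θ), z = ρ cos(φ), dV = ρ^2 sin(φ) dρ dφ dθ, with 0 ≤ ρ ≤ 1, 0 ≤ φ ≤ π, 0 ≤ θ ≤ 2π.

The integrand, after substitution and multiplying by the volume element, becomes (28) · ρ^2 sin(φ), so

    ∭_V (∇·F) dV = ∫_0^{2π} ∫_0^{π} ∫_0^{1} (28) · ρ^2 sin(φ) dρ dφ dθ.

Inner (ρ from 0 to 1): 28sin(φ)/3.
Middle (φ from 0 to π): 56/3.
Outer (θ from 0 to 2π): 112π/3.

Therefore ∯_{∂V} F · n dS = 112π/3.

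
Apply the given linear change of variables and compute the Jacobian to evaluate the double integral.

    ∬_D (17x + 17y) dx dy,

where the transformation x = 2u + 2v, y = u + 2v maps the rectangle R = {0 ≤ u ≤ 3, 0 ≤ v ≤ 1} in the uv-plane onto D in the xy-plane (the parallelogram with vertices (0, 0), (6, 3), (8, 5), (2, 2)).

Compute the Jacobian determinant of (x, y) with respect to (u, v):

    ∂(x,y)/∂(u,v) = | 2  2 | = (2)(2) - (2)(1) = 2.
                   | 1  2 |

Its absolute value is |J| = 2 (the area scaling factor).

Substituting x = 2u + 2v, y = u + 2v into the integrand,

    17x + 17y → 51u + 68v,

so the integral becomes

    ∬_R (51u + 68v) · |J| du dv = ∫_0^3 ∫_0^1 (102u + 136v) dv du.

Inner (v): 102u + 68.
Outer (u): 663.

Therefore ∬_D (17x + 17y) dx dy = 663.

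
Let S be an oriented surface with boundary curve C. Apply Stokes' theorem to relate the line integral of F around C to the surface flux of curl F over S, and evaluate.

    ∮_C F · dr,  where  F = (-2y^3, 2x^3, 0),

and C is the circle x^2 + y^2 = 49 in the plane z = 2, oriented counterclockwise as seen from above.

Let S be the flat disk x^2 + y^2 ≤ 49 in the plane z = 2, with upward unit normal n̂ = ẑ. By Stokes' theorem,

    ∮_C F · dr = ∬_S (∇ × F) · n̂ dS = ∬_D (curl F)_z dA,

where D is the disk x^2 + y^2 ≤ 49.

Compute the curl of F = (-2y^3, 2x^3, 0):
    (∇ × F)_x = ∂F_z/∂y - ∂F_y/∂z = 0,
    (∇ × F)_y = ∂F_x/∂z - ∂F_z/∂x = 0,
    (∇ × F)_z = ∂F_y/∂x - ∂F_x/∂y = 6x^2 + 6y^2.

On z = 2, (curl F)_z = 6x^2 + 6y^2.

Convert to polar (x = r cos θ, y = r sin θ, dA = r dr dθ); the integrand becomes 6r^2, so

    ∬_D (curl F)_z dA = ∫_0^{2π} ∫_0^{7} (6r^2) · r dr dθ.

Inner (r from 0 to 7): 7203/2.
Outer (θ from 0 to 2π): 7203π.

Therefore ∮_C F · dr = 7203π.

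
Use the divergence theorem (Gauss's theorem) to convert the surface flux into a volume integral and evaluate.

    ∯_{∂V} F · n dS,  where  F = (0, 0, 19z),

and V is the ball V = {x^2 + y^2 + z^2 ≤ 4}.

By the divergence theorem,

    ∯_{∂V} F · n dS = ∭_V (∇ · F) dV.

Compute the divergence:
    ∇ · F = ∂F_x/∂x + ∂F_y/∂y + ∂F_z/∂z = 0 + 0 + 19 = 19.

In spherical coordinates, x = ρ sin(φ) cos(θ), y = ρ sin(φ) sin(θ), z = ρ cos(φ), dV = ρ^2 sin(φ) dρ dφ dθ, with 0 ≤ ρ ≤ 2, 0 ≤ φ ≤ π, 0 ≤ θ ≤ 2π.

The integrand, after substitution and multiplying by the volume element, becomes (19) · ρ^2 sin(φ), so

    ∭_V (∇·F) dV = ∫_0^{2π} ∫_0^{π} ∫_0^{2} (19) · ρ^2 sin(φ) dρ dφ dθ.

Inner (ρ from 0 to 2): 152sin(φ)/3.
Middle (φ from 0 to π): 304/3.
Outer (θ from 0 to 2π): 608π/3.

Therefore ∯_{∂V} F · n dS = 608π/3.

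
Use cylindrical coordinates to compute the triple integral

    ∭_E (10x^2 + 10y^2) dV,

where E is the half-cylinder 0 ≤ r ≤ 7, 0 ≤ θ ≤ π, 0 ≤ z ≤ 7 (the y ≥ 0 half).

In cylindrical coordinates, x = r cos(θ), y = r sin(θ), z = z, and dV = r dr dθ dz.

The integrand becomes 10r^2, so

    ∭_E (10x^2 + 10y^2) dV = ∫_{0}^{π} ∫_{0}^{7} ∫_{0}^{7} (10r^2) · r dz dr dθ.

Inner (z): 70r^3.
Middle (r from 0 to 7): 84035/2.
Outer (θ): 84035π/2.

Therefore the triple integral equals 84035π/2.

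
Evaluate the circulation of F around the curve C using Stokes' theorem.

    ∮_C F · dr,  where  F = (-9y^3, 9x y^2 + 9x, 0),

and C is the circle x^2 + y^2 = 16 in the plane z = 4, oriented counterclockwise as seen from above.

Let S be the flat disk x^2 + y^2 ≤ 16 in the plane z = 4, with upward unit normal n̂ = ẑ. By Stokes' theorem,

    ∮_C F · dr = ∬_S (∇ × F) · n̂ dS = ∬_D (curl F)_z dA,

where D is the disk x^2 + y^2 ≤ 16.

Compute the curl of F = (-9y^3, 9x y^2 + 9x, 0):
    (∇ × F)_x = ∂F_z/∂y - ∂F_y/∂z = 0,
    (∇ × F)_y = ∂F_x/∂z - ∂F_z/∂x = 0,
    (∇ × F)_z = ∂F_y/∂x - ∂F_x/∂y = 36y^2 + 9.

On z = 4, (curl F)_z = 36y^2 + 9.

Convert to polar (x = r cos θ, y = r sin θ, dA = r dr dθ); the integrand becomes 36r^2sin(θ)^2 + 9, so

    ∬_D (curl F)_z dA = ∫_0^{2π} ∫_0^{4} (36r^2sin(θ)^2 + 9) · r dr dθ.

Inner (r from 0 to 4): 2304sin(θ)^2 + 72.
Outer (θ from 0 to 2π): 2448π.

Therefore ∮_C F · dr = 2448π.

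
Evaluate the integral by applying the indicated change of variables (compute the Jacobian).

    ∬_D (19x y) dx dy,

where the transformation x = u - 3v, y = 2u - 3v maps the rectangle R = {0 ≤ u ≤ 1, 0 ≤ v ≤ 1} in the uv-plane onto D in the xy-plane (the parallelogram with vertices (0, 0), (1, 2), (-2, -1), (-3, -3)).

Compute the Jacobian determinant of (x, y) with respect to (u, v):

    ∂(x,y)/∂(u,v) = | 1  -3 | = (1)(-3) - (-3)(2) = 3.
                   | 2  -3 |

Its absolute value is |J| = 3 (the area scaling factor).

Substituting x = u - 3v, y = 2u - 3v into the integrand,

    19x y → 38u^2 - 171u v + 171v^2,

so the integral becomes

    ∬_R (38u^2 - 171u v + 171v^2) · |J| du dv = ∫_0^1 ∫_0^1 (114u^2 - 513u v + 513v^2) dv du.

Inner (v): 114u^2 - 513u/2 + 171.
Outer (u): 323/4.

Therefore ∬_D (19x y) dx dy = 323/4.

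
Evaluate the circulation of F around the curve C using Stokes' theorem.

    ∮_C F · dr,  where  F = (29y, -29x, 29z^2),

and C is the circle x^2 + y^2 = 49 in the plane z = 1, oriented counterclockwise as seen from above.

Let S be the flat disk x^2 + y^2 ≤ 49 in the plane z = 1, with upward unit normal n̂ = ẑ. By Stokes' theorem,

    ∮_C F · dr = ∬_S (∇ × F) · n̂ dS = ∬_D (curl F)_z dA,

where D is the disk x^2 + y^2 ≤ 49.

Compute the curl of F = (29y, -29x, 29z^2):
    (∇ × F)_x = ∂F_z/∂y - ∂F_y/∂z = 0,
    (∇ × F)_y = ∂F_x/∂z - ∂F_z/∂x = 0,
    (∇ × F)_z = ∂F_y/∂x - ∂F_x/∂y = -58.

On z = 1, (curl F)_z = -58.

Convert to polar (x = r cos θ, y = r sin θ, dA = r dr dθ); the integrand becomes -58, so

    ∬_D (curl F)_z dA = ∫_0^{2π} ∫_0^{7} (-58) · r dr dθ.

Inner (r from 0 to 7): -1421.
Outer (θ from 0 to 2π): -2842π.

Therefore ∮_C F · dr = -2842π.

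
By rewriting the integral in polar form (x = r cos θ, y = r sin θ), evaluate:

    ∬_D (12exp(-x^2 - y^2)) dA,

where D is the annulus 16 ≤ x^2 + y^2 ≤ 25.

The region D is 4 ≤ r ≤ 5, 0 ≤ θ ≤ 2π in polar coordinates, where x = r cos(θ), y = r sin(θ), and dA = r dr dθ.

Under the substitution, the integrand becomes 12exp(-r^2), so

    ∬_D (12exp(-x^2 - y^2)) dA = ∫_{0}^{2π} ∫_{4}^{5} (12exp(-r^2)) · r dr dθ.

Inner integral (in r): ∫_{4}^{5} (12exp(-r^2)) · r dr = -(6 - 6exp(9))exp(-25).

Outer integral (in θ): ∫_{0}^{2π} (-(6 - 6exp(9))exp(-25)) dθ = -12π (1 - exp(9))exp(-25).

Therefore ∬_D (12exp(-x^2 - y^2)) dA = -12π (1 - exp(9))exp(-25).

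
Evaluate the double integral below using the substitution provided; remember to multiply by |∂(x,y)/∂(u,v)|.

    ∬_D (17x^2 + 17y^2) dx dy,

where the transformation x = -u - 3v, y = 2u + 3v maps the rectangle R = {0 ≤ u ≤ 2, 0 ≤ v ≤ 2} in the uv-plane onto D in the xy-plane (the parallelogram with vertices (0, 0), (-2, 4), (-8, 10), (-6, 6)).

Compute the Jacobian determinant of (x, y) with respect to (u, v):

    ∂(x,y)/∂(u,v) = | -1  -3 | = (-1)(3) - (-3)(2) = 3.
                   | 2  3 |

Its absolute value is |J| = 3 (the area scaling factor).

Substituting x = -u - 3v, y = 2u + 3v into the integrand,

    17x^2 + 17y^2 → 85u^2 + 306u v + 306v^2,

so the integral becomes

    ∬_R (85u^2 + 306u v + 306v^2) · |J| du dv = ∫_0^2 ∫_0^2 (255u^2 + 918u v + 918v^2) dv du.

Inner (v): 510u^2 + 1836u + 2448.
Outer (u): 9928.

Therefore ∬_D (17x^2 + 17y^2) dx dy = 9928.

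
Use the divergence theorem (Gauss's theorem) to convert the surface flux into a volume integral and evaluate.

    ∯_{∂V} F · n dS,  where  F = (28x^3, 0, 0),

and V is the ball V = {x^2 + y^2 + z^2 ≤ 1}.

By the divergence theorem,

    ∯_{∂V} F · n dS = ∭_V (∇ · F) dV.

Compute the divergence:
    ∇ · F = ∂F_x/∂x + ∂F_y/∂y + ∂F_z/∂z = 84x^2 + 0 + 0 = 84x^2.

In spherical coordinates, x = ρ sin(φ) cos(θ), y = ρ sin(φ) sin(θ), z = ρ cos(φ), dV = ρ^2 sin(φ) dρ dφ dθ, with 0 ≤ ρ ≤ 1, 0 ≤ φ ≤ π, 0 ≤ θ ≤ 2π.

The integrand, after substitution and multiplying by the volume element, becomes (84ρ^2sin(φ)^2cos(θ)^2) · ρ^2 sin(φ), so

    ∭_V (∇·F) dV = ∫_0^{2π} ∫_0^{π} ∫_0^{1} (84ρ^2sin(φ)^2cos(θ)^2) · ρ^2 sin(φ) dρ dφ dθ.

Inner (ρ from 0 to 1): 84sin(φ)^3cos(θ)^2/5.
Middle (φ from 0 to π): 112cos(θ)^2/5.
Outer (θ from 0 to 2π): 112π/5.

Therefore ∯_{∂V} F · n dS = 112π/5.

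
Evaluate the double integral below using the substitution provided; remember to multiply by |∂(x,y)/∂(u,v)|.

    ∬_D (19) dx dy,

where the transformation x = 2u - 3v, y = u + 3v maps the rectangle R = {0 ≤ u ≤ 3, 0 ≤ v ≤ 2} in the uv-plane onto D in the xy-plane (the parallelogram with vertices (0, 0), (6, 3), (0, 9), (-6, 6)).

Compute the Jacobian determinant of (x, y) with respect to (u, v):

    ∂(x,y)/∂(u,v) = | 2  -3 | = (2)(3) - (-3)(1) = 9.
                   | 1  3 |

Its absolute value is |J| = 9 (the area scaling factor).

Substituting x = 2u - 3v, y = u + 3v into the integrand,

    19 → 19,

so the integral becomes

    ∬_R (19) · |J| du dv = ∫_0^3 ∫_0^2 (171) dv du.

Inner (v): 342.
Outer (u): 1026.

Therefore ∬_D (19) dx dy = 1026.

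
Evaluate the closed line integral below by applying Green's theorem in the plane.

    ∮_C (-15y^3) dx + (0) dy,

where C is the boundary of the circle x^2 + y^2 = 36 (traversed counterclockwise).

Green's theorem converts the closed line integral into a double integral over the enclosed region D:

    ∮_C P dx + Q dy = ∬_D (∂Q/∂x - ∂P/∂y) dA.

Here P = -15y^3, Q = 0, so

    ∂Q/∂x = 0,    ∂P/∂y = -45y^2,
    ∂Q/∂x - ∂P/∂y = 45y^2.

D is the region x^2 + y^2 ≤ 36. Evaluating the double integral:

In polar coordinates (x = r cos θ, y = r sin θ, dA = r dr dθ) the integrand becomes 45r^2sin(θ)^2, so

    ∬_D (45y^2) dA = ∫_0^{2π} ∫_0^{6} (45r^2sin(θ)^2) · r dr dθ.

Inner (r from 0 to 6): 14580sin(θ)^2.
Outer (θ from 0 to 2π): 14580π.

Therefore ∮_C P dx + Q dy = 14580π.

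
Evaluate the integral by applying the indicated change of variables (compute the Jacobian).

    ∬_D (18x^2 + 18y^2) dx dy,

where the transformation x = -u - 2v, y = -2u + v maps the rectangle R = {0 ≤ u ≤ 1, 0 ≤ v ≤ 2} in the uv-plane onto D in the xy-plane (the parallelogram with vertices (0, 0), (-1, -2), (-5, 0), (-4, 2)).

Compute the Jacobian determinant of (x, y) with respect to (u, v):

    ∂(x,y)/∂(u,v) = | -1  -2 | = (-1)(1) - (-2)(-2) = -5.
                   | -2  1 |

Its absolute value is |J| = 5 (the area scaling factor).

Substituting x = -u - 2v, y = -2u + v into the integrand,

    18x^2 + 18y^2 → 90u^2 + 90v^2,

so the integral becomes

    ∬_R (90u^2 + 90v^2) · |J| du dv = ∫_0^1 ∫_0^2 (450u^2 + 450v^2) dv du.

Inner (v): 900u^2 + 1200.
Outer (u): 1500.

Therefore ∬_D (18x^2 + 18y^2) dx dy = 1500.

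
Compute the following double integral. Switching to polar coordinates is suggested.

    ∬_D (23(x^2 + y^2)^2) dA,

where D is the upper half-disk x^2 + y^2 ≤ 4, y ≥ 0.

The region D is 0 ≤ r ≤ 2, 0 ≤ θ ≤ π in polar coordinates, where x = r cos(θ), y = r sin(θ), and dA = r dr dθ.

Under the substitution, the integrand becomes 23r^4, so

    ∬_D (23(x^2 + y^2)^2) dA = ∫_{0}^{π} ∫_{0}^{2} (23r^4) · r dr dθ.

Inner integral (in r): ∫_{0}^{2} (23r^4) · r dr = 736/3.

Outer integral (in θ): ∫_{0}^{π} (736/3) dθ = 736π/3.

Therefore ∬_D (23(x^2 + y^2)^2) dA = 736π/3.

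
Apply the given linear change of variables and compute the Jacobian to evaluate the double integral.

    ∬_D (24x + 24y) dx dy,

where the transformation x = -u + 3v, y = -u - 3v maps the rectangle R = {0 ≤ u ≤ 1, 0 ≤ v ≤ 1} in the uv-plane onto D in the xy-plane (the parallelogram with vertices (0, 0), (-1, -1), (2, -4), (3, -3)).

Compute the Jacobian determinant of (x, y) with respect to (u, v):

    ∂(x,y)/∂(u,v) = | -1  3 | = (-1)(-3) - (3)(-1) = 6.
                   | -1  -3 |

Its absolute value is |J| = 6 (the area scaling factor).

Substituting x = -u + 3v, y = -u - 3v into the integrand,

    24x + 24y → -48u,

so the integral becomes

    ∬_R (-48u) · |J| du dv = ∫_0^1 ∫_0^1 (-288u) dv du.

Inner (v): -288u.
Outer (u): -144.

Therefore ∬_D (24x + 24y) dx dy = -144.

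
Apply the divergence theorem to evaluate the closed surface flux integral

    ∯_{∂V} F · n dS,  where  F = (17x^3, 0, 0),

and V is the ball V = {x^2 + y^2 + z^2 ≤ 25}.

By the divergence theorem,

    ∯_{∂V} F · n dS = ∭_V (∇ · F) dV.

Compute the divergence:
    ∇ · F = ∂F_x/∂x + ∂F_y/∂y + ∂F_z/∂z = 51x^2 + 0 + 0 = 51x^2.

In spherical coordinates, x = ρ sin(φ) cos(θ), y = ρ sin(φ) sin(θ), z = ρ cos(φ), dV = ρ^2 sin(φ) dρ dφ dθ, with 0 ≤ ρ ≤ 5, 0 ≤ φ ≤ π, 0 ≤ θ ≤ 2π.

The integrand, after substitution and multiplying by the volume element, becomes (51ρ^2sin(φ)^2cos(θ)^2) · ρ^2 sin(φ), so

    ∭_V (∇·F) dV = ∫_0^{2π} ∫_0^{π} ∫_0^{5} (51ρ^2sin(φ)^2cos(θ)^2) · ρ^2 sin(φ) dρ dφ dθ.

Inner (ρ from 0 to 5): 31875sin(φ)^3cos(θ)^2.
Middle (φ from 0 to π): 42500cos(θ)^2.
Outer (θ from 0 to 2π): 42500π.

Therefore ∯_{∂V} F · n dS = 42500π.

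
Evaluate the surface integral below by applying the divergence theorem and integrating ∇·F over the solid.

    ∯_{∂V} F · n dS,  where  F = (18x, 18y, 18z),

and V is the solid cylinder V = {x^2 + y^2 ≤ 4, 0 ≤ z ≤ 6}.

By the divergence theorem,

    ∯_{∂V} F · n dS = ∭_V (∇ · F) dV.

Compute the divergence:
    ∇ · F = ∂F_x/∂x + ∂F_y/∂y + ∂F_z/∂z = 18 + 18 + 18 = 54.

In cylindrical coordinates, x = r cos(θ), y = r sin(θ), z = z, dV = r dr dθ dz, with 0 ≤ r ≤ 2, 0 ≤ θ ≤ 2π, 0 ≤ z ≤ 6.

The integrand, after substitution and multiplying by the volume element, becomes (54) · r, so

    ∭_V (∇·F) dV = ∫_0^{2π} ∫_0^{2} ∫_0^{6} (54) · r dz dr dθ.

Inner (z from 0 to 6): 324r.
Middle (r from 0 to 2): 648.
Outer (θ from 0 to 2π): 1296π.

Therefore ∯_{∂V} F · n dS = 1296π.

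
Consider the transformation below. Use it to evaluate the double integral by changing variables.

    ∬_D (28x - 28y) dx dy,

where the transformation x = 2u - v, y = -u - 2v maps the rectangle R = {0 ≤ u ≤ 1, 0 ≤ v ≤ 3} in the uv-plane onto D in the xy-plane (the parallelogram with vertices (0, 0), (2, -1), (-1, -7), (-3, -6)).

Compute the Jacobian determinant of (x, y) with respect to (u, v):

    ∂(x,y)/∂(u,v) = | 2  -1 | = (2)(-2) - (-1)(-1) = -5.
                   | -1  -2 |

Its absolute value is |J| = 5 (the area scaling factor).

Substituting x = 2u - v, y = -u - 2v into the integrand,

    28x - 28y → 84u + 28v,

so the integral becomes

    ∬_R (84u + 28v) · |J| du dv = ∫_0^1 ∫_0^3 (420u + 140v) dv du.

Inner (v): 1260u + 630.
Outer (u): 1260.

Therefore ∬_D (28x - 28y) dx dy = 1260.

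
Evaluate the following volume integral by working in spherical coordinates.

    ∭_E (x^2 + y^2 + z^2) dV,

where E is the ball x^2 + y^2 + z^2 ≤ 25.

In spherical coordinates, x = ρ sin(φ) cos(θ), y = ρ sin(φ) sin(θ), z = ρ cos(φ), and dV = ρ^2 sin(φ) dρ dφ dθ.

The integrand becomes ρ^2, so

    ∭_E (x^2 + y^2 + z^2) dV = ∫_{0}^{2π} ∫_{0}^{π} ∫_{0}^{5} (ρ^2) · ρ^2 sin(φ) dρ dφ dθ.

Inner (ρ): 625sin(φ).
Middle (φ): 1250.
Outer (θ): 2500π.

Therefore the triple integral equals 2500π.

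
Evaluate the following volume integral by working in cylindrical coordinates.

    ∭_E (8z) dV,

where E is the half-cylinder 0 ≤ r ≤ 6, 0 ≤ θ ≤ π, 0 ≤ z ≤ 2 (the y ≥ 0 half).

In cylindrical coordinates, x = r cos(θ), y = r sin(θ), z = z, and dV = r dr dθ dz.

The integrand becomes 8z, so

    ∭_E (8z) dV = ∫_{0}^{π} ∫_{0}^{6} ∫_{0}^{2} (8z) · r dz dr dθ.

Inner (z): 16r.
Middle (r from 0 to 6): 288.
Outer (θ): 288π.

Therefore the triple integral equals 288π.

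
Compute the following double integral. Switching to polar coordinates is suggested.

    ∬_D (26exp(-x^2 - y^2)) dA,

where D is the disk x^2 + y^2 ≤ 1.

The region D is 0 ≤ r ≤ 1, 0 ≤ θ ≤ 2π in polar coordinates, where x = r cos(θ), y = r sin(θ), and dA = r dr dθ.

Under the substitution, the integrand becomes 26exp(-r^2), so

    ∬_D (26exp(-x^2 - y^2)) dA = ∫_{0}^{2π} ∫_{0}^{1} (26exp(-r^2)) · r dr dθ.

Inner integral (in r): ∫_{0}^{1} (26exp(-r^2)) · r dr = 13 - 13exp(-1).

Outer integral (in θ): ∫_{0}^{2π} (13 - 13exp(-1)) dθ = -26π exp(-1) + 26π.

Therefore ∬_D (26exp(-x^2 - y^2)) dA = -26π exp(-1) + 26π.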